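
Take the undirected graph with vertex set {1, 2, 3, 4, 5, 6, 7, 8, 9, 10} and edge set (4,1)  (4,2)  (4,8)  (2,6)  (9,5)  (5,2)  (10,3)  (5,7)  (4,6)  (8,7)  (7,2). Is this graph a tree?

No

The graph has 10 vertices and 11 edges.
It is not connected, so it is not a tree.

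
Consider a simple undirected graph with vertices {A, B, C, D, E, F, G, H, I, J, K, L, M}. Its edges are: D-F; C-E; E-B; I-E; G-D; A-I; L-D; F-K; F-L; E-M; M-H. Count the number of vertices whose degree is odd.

8

Degrees: A:1, B:1, C:1, D:3, E:4, F:3, G:1, H:1, I:2, J:0, K:1, L:2, M:2
Odd-degree vertices: A, B, C, D, F, G, H, K.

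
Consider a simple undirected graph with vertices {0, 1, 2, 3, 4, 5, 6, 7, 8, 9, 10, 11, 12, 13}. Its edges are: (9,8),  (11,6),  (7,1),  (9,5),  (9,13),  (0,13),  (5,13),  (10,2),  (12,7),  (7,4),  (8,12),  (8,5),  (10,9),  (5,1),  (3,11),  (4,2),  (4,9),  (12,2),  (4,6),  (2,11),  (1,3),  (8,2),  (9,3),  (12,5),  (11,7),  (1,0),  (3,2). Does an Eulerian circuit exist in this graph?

Degrees: 0:2, 1:4, 2:6, 3:4, 4:4, 5:5, 6:2, 7:4, 8:4, 9:6, 10:2, 11:4, 12:4, 13:3
Vertices with odd degree: 5, 13. An Eulerian circuit requires all degrees even.

No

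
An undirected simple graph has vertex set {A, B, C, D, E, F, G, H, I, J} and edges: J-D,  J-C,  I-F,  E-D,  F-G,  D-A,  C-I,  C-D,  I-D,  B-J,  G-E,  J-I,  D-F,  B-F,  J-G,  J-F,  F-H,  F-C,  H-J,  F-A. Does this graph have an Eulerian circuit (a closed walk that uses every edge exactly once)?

No

Degrees: A:2, B:2, C:4, D:6, E:2, F:8, G:3, H:2, I:4, J:7
Vertices with odd degree: G, J. An Eulerian circuit requires all degrees even.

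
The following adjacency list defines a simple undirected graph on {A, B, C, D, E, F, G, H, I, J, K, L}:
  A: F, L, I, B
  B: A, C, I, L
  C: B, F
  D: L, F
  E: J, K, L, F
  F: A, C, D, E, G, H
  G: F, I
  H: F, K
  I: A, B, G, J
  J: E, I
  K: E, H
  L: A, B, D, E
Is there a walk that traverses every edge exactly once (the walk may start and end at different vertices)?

Yes

Degrees: A:4, B:4, C:2, D:2, E:4, F:6, G:2, H:2, I:4, J:2, K:2, L:4
Odd-degree vertices: none (0 total).
The non-isolated vertices are connected and exactly 0 have odd degree, so an Eulerian trail exists.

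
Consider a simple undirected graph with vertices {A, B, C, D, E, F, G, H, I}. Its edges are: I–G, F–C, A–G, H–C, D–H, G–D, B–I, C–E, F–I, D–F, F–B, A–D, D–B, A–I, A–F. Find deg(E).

1

Neighbors of E: C.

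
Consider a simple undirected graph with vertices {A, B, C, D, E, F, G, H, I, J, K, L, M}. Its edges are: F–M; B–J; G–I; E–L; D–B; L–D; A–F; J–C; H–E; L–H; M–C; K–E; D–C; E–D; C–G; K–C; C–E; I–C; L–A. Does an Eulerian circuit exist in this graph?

Degrees: A:2, B:2, C:7, D:4, E:5, F:2, G:2, H:2, I:2, J:2, K:2, L:4, M:2
C, E have odd degree; an Eulerian circuit needs every degree to be even, so none exists.

No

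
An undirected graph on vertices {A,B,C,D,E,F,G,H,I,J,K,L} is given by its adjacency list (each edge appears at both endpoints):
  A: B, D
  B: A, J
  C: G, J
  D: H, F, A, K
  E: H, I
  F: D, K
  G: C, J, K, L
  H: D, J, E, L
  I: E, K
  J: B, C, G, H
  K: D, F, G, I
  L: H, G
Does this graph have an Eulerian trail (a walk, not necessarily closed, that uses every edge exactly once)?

Degrees: A:2, B:2, C:2, D:4, E:2, F:2, G:4, H:4, I:2, J:4, K:4, L:2
Odd-degree vertices: none (0 total).
The non-isolated vertices are connected and exactly 0 have odd degree, so an Eulerian trail exists.

Yes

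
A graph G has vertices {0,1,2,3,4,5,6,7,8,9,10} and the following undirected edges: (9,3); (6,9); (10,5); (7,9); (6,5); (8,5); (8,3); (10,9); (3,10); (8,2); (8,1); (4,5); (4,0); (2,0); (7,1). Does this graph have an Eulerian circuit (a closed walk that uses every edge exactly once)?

No

Degrees: 0:2, 1:2, 2:2, 3:3, 4:2, 5:4, 6:2, 7:2, 8:4, 9:4, 10:3
3, 10 have odd degree; an Eulerian circuit needs every degree to be even, so none exists.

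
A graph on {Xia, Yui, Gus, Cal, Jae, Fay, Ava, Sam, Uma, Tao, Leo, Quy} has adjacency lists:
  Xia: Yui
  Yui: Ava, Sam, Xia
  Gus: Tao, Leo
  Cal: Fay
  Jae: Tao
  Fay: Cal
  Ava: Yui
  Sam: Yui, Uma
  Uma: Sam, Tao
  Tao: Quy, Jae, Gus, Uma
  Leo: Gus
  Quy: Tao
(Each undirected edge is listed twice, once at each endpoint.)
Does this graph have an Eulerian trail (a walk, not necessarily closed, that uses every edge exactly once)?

No

Degrees: Xia:1, Yui:3, Gus:2, Cal:1, Jae:1, Fay:1, Ava:1, Sam:2, Uma:2, Tao:4, Leo:1, Quy:1
Odd-degree vertices: Xia, Yui, Cal, Jae, Fay, Ava, Leo, Quy (8 total).
With 8 odd-degree vertices (more than two), no single trail can use every edge.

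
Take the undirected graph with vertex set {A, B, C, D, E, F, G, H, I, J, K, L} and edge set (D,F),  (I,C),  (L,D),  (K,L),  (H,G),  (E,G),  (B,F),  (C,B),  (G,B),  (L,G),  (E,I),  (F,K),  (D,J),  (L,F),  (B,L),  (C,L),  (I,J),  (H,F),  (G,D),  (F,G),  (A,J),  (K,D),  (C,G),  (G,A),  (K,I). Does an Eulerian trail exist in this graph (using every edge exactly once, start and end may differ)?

Yes

Degrees: A:2, B:4, C:4, D:5, E:2, F:6, G:8, H:2, I:4, J:3, K:4, L:6
Odd-degree vertices: D, J (2 total).
With 2 odd-degree vertices and all edges in one connected piece, an Eulerian trail exists (from D to J).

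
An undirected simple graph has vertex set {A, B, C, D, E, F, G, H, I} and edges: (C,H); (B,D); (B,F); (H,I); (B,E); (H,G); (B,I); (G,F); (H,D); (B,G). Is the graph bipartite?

No

B-F-G-B is an odd cycle (length 3), and a bipartite graph can contain only even cycles.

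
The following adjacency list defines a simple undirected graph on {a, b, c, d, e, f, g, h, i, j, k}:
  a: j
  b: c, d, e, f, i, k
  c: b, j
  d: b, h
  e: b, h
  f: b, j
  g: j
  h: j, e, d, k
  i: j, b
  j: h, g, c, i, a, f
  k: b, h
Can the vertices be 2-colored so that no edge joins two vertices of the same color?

No

The cycle b-c-j-h-k-b has length 5, which is odd, so the graph is not bipartite.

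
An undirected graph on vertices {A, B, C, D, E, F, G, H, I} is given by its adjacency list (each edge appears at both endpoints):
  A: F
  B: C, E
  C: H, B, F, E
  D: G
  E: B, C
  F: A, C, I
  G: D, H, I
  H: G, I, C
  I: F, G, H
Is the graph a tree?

The graph has 9 vertices and 11 edges.
Connected but with 11 > 8 edges, so it has a cycle and is not a tree.

No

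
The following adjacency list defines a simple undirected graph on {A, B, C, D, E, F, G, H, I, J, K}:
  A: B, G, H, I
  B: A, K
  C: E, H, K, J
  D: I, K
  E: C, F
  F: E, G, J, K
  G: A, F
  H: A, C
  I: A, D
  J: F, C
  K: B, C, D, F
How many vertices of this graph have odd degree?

Degrees: A:4, B:2, C:4, D:2, E:2, F:4, G:2, H:2, I:2, J:2, K:4
Odd-degree vertices: none.

0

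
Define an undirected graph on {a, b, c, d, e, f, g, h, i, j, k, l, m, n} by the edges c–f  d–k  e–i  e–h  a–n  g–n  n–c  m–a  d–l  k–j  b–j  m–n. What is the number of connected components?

Component: {e, h, i}
Component: {b, d, j, k, l}
Component: {a, c, f, g, m, n}

3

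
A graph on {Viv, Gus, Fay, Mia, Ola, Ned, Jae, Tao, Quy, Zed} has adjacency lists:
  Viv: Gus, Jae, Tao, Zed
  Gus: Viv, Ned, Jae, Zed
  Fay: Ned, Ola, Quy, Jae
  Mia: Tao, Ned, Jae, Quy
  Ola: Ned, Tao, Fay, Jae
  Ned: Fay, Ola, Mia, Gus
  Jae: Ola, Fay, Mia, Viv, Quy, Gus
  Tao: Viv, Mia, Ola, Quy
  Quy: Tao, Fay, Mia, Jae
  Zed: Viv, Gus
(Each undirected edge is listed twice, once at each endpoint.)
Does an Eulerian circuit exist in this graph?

Degrees: Viv:4, Gus:4, Fay:4, Mia:4, Ola:4, Ned:4, Jae:6, Tao:4, Quy:4, Zed:2
Every vertex has even degree and the edges form a single connected piece, so an Eulerian circuit exists.

Yes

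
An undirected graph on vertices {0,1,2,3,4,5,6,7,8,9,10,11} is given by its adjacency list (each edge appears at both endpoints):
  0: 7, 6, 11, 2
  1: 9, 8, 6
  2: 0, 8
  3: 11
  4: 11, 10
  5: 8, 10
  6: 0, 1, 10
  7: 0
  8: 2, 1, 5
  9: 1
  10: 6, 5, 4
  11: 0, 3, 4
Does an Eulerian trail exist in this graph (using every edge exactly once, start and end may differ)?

No

Degrees: 0:4, 1:3, 2:2, 3:1, 4:2, 5:2, 6:3, 7:1, 8:3, 9:1, 10:3, 11:3
Odd-degree vertices: 1, 3, 6, 7, 8, 9, 10, 11 (8 total).
An Eulerian trail requires 0 or 2 odd-degree vertices; here there are 8.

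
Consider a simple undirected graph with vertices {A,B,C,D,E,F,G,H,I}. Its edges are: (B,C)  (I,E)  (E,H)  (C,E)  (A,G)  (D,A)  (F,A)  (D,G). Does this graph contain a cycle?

Yes

|V| = 9, |E| = 8, number of components = 2.
One cycle is A-D-G-A.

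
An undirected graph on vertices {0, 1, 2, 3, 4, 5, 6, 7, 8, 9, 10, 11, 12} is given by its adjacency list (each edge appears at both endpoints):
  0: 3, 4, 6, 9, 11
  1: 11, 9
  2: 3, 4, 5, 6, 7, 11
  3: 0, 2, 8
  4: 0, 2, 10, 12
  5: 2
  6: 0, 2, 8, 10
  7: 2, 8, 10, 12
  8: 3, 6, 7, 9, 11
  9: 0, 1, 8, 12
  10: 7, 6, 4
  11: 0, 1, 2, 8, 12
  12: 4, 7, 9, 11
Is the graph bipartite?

A valid 2-coloring puts {3, 4, 5, 6, 7, 9, 11} on one side and {0, 1, 2, 8, 10, 12} on the other; every edge crosses between the two sides.

Yes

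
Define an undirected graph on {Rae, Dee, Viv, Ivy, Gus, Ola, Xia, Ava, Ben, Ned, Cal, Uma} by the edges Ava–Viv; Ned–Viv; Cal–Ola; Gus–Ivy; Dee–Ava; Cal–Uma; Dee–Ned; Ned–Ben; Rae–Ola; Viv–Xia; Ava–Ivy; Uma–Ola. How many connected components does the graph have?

2

Component: {Rae, Ola, Cal, Uma}
Component: {Dee, Viv, Ivy, Gus, Xia, Ava, Ben, Ned}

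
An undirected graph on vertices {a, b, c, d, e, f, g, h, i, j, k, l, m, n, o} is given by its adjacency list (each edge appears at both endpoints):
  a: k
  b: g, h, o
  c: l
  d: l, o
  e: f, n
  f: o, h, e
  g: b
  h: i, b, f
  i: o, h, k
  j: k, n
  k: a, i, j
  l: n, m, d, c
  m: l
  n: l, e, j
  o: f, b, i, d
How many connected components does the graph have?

Component: {a, b, c, d, e, f, g, h, i, j, k, l, m, n, o}

1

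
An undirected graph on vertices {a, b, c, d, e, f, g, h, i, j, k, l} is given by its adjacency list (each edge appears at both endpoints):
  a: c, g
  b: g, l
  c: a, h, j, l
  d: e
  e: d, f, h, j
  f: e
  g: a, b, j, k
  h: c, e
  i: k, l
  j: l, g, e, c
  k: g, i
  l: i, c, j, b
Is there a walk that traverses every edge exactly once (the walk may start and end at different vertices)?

Degrees: a:2, b:2, c:4, d:1, e:4, f:1, g:4, h:2, i:2, j:4, k:2, l:4
Odd-degree vertices: d, f (2 total).
The non-isolated vertices are connected and exactly 2 have odd degree, so an Eulerian trail exists (from d to f).

Yes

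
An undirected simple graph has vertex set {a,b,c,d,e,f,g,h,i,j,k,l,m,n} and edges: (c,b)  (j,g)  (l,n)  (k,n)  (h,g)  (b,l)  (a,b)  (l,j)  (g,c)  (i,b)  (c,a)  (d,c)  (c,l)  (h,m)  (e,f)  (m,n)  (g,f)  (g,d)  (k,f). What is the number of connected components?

1

Component: {a, b, c, d, e, f, g, h, i, j, k, l, m, n}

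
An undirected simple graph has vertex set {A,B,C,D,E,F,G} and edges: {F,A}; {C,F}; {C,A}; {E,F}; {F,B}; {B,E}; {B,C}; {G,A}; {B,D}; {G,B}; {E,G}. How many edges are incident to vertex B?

Neighbors of B: C, D, E, F, G.

5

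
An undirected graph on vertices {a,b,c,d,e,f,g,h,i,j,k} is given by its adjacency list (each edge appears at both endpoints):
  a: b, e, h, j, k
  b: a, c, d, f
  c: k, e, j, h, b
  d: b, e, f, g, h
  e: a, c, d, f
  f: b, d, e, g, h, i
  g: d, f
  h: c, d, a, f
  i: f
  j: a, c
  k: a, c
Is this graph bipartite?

The cycle d-f-e-d has length 3, which is odd, so the graph is not bipartite.

No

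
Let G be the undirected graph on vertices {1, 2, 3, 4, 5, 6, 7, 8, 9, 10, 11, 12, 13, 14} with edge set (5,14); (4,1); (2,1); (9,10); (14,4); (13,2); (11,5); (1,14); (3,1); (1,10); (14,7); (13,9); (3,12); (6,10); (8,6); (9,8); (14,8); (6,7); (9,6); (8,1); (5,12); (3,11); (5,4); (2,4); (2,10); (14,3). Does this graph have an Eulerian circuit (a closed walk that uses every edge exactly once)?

Yes

Degrees: 1:6, 2:4, 3:4, 4:4, 5:4, 6:4, 7:2, 8:4, 9:4, 10:4, 11:2, 12:2, 13:2, 14:6
All degrees are even and the non-isolated vertices are connected — an Eulerian circuit exists.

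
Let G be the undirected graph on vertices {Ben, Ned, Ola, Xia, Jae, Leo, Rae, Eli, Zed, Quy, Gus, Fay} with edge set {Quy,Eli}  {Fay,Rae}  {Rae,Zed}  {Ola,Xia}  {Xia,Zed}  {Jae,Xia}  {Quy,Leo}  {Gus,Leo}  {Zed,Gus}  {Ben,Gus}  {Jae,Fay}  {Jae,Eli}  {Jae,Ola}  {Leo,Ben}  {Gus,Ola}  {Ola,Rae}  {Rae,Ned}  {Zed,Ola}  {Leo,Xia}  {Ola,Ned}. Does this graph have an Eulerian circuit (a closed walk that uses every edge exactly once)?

Yes

Degrees: Ben:2, Ned:2, Ola:6, Xia:4, Jae:4, Leo:4, Rae:4, Eli:2, Zed:4, Quy:2, Gus:4, Fay:2
Every vertex has even degree and the edges form a single connected piece, so an Eulerian circuit exists.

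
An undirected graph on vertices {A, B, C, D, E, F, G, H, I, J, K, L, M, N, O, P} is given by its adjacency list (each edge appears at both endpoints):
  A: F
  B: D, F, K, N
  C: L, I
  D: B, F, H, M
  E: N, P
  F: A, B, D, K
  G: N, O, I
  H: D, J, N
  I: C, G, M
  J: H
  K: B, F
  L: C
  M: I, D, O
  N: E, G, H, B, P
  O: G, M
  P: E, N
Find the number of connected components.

1

Component: {A, B, C, D, E, F, G, H, I, J, K, L, M, N, O, P}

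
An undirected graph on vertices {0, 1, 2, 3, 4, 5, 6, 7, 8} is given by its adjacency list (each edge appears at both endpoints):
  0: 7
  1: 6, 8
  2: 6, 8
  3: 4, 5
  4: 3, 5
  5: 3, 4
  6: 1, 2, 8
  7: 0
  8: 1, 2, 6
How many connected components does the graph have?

Component: {0, 7}
Component: {3, 4, 5}
Component: {1, 2, 6, 8}

3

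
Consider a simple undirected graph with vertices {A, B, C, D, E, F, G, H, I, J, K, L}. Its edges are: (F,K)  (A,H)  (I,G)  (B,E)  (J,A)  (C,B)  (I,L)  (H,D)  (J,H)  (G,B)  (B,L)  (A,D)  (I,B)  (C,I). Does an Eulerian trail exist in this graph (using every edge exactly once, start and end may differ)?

No

Degrees: A:3, B:5, C:2, D:2, E:1, F:1, G:2, H:3, I:4, J:2, K:1, L:2
Odd-degree vertices: A, B, E, F, H, K (6 total).
With 6 odd-degree vertices (more than two), no single trail can use every edge.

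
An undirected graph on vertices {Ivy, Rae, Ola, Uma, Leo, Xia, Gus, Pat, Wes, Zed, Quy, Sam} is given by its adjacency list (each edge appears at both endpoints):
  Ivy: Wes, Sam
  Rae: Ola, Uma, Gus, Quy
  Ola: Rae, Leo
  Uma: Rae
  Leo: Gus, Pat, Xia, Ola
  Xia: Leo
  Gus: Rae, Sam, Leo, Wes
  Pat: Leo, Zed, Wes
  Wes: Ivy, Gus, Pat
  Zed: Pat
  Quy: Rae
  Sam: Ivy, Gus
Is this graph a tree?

No

The graph has 12 vertices and 14 edges.
A tree on 12 vertices has exactly 11 edges; this graph has 14, so it contains a cycle and is not a tree.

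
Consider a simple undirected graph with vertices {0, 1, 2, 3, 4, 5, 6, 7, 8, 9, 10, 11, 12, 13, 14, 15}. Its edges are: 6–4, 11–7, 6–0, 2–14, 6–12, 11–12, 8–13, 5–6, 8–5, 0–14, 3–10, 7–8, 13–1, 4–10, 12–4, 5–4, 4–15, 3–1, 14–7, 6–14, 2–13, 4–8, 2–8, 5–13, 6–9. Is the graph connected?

Yes

Starting from 0 and exploring outward reaches every vertex (0, 6, 14, 4, 12, 5, 9, 2, 7, 8, 10, 15, 11, 13, 3, 1); the graph is connected.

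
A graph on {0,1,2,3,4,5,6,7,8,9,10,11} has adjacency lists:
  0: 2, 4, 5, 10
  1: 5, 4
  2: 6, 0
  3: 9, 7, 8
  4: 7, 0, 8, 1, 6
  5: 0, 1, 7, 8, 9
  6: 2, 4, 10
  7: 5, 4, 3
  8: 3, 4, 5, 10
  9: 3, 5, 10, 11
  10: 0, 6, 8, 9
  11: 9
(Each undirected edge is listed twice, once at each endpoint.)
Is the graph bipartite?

Partition the vertices as {2, 3, 4, 5, 10, 11} vs {0, 1, 6, 7, 8, 9}. Each listed edge has one endpoint in each part, so the graph is bipartite.

Yes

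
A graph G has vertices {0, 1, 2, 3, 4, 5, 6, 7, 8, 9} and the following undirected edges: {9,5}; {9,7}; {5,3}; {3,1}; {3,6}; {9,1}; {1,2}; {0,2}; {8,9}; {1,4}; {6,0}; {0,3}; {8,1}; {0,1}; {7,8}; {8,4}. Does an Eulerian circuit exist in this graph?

Yes

Degrees: 0:4, 1:6, 2:2, 3:4, 4:2, 5:2, 6:2, 7:2, 8:4, 9:4
All degrees are even and the non-isolated vertices are connected — an Eulerian circuit exists.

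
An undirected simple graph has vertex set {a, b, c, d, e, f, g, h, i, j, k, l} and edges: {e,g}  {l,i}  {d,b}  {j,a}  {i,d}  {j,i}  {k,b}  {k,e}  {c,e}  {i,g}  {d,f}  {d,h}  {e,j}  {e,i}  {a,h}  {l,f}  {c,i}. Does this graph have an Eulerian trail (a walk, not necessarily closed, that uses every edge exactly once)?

Yes

Degrees: a:2, b:2, c:2, d:4, e:5, f:2, g:2, h:2, i:6, j:3, k:2, l:2
Odd-degree vertices: e, j (2 total).
With 2 odd-degree vertices and all edges in one connected piece, an Eulerian trail exists (from e to j).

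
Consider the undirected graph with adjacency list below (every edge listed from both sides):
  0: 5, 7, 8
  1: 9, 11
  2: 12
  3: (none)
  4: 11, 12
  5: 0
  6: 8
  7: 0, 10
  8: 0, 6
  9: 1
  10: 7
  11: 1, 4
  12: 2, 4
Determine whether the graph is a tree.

No

The graph has 13 vertices and 10 edges.
It is not connected, so it is not a tree.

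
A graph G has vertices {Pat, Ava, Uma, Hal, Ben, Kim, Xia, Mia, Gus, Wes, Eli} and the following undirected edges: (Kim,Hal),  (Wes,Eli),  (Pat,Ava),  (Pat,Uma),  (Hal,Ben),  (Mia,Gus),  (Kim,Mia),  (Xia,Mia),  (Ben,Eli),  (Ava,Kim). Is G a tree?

The graph has 11 vertices and 10 edges.
It is connected with exactly 10 edges, hence acyclic — it is a tree.

Yes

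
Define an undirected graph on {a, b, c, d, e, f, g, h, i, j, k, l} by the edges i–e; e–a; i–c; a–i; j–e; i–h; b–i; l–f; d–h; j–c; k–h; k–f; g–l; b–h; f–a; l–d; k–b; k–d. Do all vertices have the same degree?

No

Degrees: a:3, b:3, c:2, d:3, e:3, f:3, g:1, h:4, i:5, j:2, k:4, l:3
Degrees are not all equal (e.g. deg(g)=1 but deg(i)=5); not regular.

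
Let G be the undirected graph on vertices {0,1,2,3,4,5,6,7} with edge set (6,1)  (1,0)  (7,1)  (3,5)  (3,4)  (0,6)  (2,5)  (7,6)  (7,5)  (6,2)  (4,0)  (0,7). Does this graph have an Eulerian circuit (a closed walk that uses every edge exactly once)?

Degrees: 0:4, 1:3, 2:2, 3:2, 4:2, 5:3, 6:4, 7:4
1, 5 have odd degree; an Eulerian circuit needs every degree to be even, so none exists.

No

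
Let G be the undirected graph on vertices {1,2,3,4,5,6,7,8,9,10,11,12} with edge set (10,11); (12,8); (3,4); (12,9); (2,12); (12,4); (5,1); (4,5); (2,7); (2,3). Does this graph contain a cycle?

Yes

|V| = 12, |E| = 10, number of components = 3.
Since 10 > 12 - 3, a cycle must exist; for instance 4-3-2-12-4.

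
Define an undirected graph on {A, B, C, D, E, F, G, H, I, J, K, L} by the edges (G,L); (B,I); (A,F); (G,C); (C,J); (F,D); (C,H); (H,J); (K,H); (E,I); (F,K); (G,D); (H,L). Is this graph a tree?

|V| = 12, |E| = 13.
It splits into 2 components, so it cannot be a tree.

No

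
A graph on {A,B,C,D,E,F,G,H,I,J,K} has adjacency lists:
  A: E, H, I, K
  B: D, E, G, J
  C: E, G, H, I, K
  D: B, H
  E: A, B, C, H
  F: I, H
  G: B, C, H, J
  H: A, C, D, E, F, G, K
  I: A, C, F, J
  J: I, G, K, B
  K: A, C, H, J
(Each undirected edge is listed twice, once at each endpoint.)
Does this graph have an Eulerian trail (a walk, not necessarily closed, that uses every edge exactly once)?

Degrees: A:4, B:4, C:5, D:2, E:4, F:2, G:4, H:7, I:4, J:4, K:4
Odd-degree vertices: C, H (2 total).
With 2 odd-degree vertices and all edges in one connected piece, an Eulerian trail exists (from C to H).

Yes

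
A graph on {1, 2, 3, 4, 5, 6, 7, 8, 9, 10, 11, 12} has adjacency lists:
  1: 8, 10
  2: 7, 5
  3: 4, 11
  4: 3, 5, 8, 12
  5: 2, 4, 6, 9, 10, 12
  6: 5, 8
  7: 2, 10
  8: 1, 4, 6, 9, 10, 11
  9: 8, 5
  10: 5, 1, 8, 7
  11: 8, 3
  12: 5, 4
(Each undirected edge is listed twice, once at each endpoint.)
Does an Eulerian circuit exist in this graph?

Yes

Degrees: 1:2, 2:2, 3:2, 4:4, 5:6, 6:2, 7:2, 8:6, 9:2, 10:4, 11:2, 12:2
All degrees are even and the non-isolated vertices are connected — an Eulerian circuit exists.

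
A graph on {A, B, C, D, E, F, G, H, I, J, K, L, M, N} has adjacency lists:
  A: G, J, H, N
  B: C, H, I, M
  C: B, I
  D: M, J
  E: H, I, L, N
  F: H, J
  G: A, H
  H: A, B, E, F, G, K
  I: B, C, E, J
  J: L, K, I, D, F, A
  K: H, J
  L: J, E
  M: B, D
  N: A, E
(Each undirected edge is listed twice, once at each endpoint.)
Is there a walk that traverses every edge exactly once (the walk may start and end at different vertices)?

Yes

Degrees: A:4, B:4, C:2, D:2, E:4, F:2, G:2, H:6, I:4, J:6, K:2, L:2, M:2, N:2
Odd-degree vertices: none (0 total).
With 0 odd-degree vertices and all edges in one connected piece, an Eulerian trail exists.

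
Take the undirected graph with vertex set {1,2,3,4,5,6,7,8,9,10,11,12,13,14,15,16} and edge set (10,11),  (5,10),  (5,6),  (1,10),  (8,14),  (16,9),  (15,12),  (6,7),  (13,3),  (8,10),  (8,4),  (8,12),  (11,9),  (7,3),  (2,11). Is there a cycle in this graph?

No

The graph has 16 vertices, 15 edges, and 1 connected component.
Since 15 = 16 - 1, the graph is a forest and contains no cycle.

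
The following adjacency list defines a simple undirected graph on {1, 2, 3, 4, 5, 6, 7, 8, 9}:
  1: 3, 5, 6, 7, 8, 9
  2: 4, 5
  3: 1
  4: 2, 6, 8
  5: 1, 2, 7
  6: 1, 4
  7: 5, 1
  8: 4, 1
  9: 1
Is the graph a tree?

No

The graph has 9 vertices and 11 edges.
Connected but with 11 > 8 edges, so it has a cycle and is not a tree.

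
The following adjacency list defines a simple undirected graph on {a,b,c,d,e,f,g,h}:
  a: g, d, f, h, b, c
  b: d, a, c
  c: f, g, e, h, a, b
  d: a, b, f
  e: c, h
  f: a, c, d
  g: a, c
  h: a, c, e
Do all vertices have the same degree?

Degrees: a:6, b:3, c:6, d:3, e:2, f:3, g:2, h:3
Degrees are not all equal (e.g. deg(e)=2 but deg(a)=6); not regular.

No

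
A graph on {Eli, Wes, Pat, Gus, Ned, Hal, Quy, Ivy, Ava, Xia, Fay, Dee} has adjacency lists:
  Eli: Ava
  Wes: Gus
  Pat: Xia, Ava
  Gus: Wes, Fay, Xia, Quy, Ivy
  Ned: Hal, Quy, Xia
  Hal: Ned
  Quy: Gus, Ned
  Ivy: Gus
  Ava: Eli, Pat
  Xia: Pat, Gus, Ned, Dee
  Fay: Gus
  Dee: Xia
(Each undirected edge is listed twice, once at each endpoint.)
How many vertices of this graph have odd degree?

Degrees: Eli:1, Wes:1, Pat:2, Gus:5, Ned:3, Hal:1, Quy:2, Ivy:1, Ava:2, Xia:4, Fay:1, Dee:1
Odd-degree vertices: Eli, Wes, Gus, Ned, Hal, Ivy, Fay, Dee.

8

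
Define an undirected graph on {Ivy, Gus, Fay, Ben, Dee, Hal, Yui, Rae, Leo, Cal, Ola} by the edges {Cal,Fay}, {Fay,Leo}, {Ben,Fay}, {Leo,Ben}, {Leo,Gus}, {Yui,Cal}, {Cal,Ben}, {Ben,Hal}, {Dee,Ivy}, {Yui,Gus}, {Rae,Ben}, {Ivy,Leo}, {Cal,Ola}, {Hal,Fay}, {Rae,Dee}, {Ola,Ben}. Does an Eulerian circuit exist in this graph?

Degrees: Ivy:2, Gus:2, Fay:4, Ben:6, Dee:2, Hal:2, Yui:2, Rae:2, Leo:4, Cal:4, Ola:2
Every vertex has even degree and the edges form a single connected piece, so an Eulerian circuit exists.

Yes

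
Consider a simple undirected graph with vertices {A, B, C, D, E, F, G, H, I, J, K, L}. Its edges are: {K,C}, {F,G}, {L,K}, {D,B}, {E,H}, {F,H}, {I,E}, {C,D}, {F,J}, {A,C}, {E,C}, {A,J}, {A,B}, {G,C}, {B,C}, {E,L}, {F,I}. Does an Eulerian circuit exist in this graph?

No

Degrees: A:3, B:3, C:6, D:2, E:4, F:4, G:2, H:2, I:2, J:2, K:2, L:2
Vertices with odd degree: A, B. An Eulerian circuit requires all degrees even.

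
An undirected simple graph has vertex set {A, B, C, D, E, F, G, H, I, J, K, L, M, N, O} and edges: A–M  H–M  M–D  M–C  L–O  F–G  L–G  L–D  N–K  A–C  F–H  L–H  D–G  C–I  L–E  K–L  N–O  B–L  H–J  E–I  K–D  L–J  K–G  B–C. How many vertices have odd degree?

0

Degrees: A:2, B:2, C:4, D:4, E:2, F:2, G:4, H:4, I:2, J:2, K:4, L:8, M:4, N:2, O:2
Odd-degree vertices: none.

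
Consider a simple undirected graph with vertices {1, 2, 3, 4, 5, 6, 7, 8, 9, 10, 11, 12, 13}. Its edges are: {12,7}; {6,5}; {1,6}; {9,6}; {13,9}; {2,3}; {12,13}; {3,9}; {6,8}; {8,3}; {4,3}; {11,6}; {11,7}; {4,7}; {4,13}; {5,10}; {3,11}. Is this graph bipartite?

A valid 2-coloring puts {3, 6, 7, 10, 13} on one side and {1, 2, 4, 5, 8, 9, 11, 12} on the other; every edge crosses between the two sides.

Yes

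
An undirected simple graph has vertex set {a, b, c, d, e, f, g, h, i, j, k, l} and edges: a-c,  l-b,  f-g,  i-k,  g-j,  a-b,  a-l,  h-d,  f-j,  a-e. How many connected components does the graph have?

Component: {d, h}
Component: {i, k}
Component: {f, g, j}
Component: {a, b, c, e, l}

4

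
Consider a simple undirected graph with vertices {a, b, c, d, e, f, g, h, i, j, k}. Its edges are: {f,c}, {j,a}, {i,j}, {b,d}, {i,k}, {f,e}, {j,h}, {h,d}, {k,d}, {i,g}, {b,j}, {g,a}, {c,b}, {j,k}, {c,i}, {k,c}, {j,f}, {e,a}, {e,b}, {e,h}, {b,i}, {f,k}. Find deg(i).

5

Neighbors of i: b, c, g, j, k.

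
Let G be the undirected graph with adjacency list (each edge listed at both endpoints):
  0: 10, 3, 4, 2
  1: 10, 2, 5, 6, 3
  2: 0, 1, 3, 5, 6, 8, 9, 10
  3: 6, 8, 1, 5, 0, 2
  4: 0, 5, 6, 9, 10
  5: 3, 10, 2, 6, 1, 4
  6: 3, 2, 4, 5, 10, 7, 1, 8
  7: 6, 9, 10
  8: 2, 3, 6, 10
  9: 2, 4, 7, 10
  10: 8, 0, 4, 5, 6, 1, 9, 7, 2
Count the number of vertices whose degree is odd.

4

Degrees: 0:4, 1:5, 2:8, 3:6, 4:5, 5:6, 6:8, 7:3, 8:4, 9:4, 10:9
Odd-degree vertices: 1, 4, 7, 10.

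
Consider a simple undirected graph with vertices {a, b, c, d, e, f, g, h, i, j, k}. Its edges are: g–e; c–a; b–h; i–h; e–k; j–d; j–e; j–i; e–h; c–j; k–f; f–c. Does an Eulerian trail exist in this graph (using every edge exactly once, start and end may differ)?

Degrees: a:1, b:1, c:3, d:1, e:4, f:2, g:1, h:3, i:2, j:4, k:2
Odd-degree vertices: a, b, c, d, g, h (6 total).
An Eulerian trail requires 0 or 2 odd-degree vertices; here there are 6.

No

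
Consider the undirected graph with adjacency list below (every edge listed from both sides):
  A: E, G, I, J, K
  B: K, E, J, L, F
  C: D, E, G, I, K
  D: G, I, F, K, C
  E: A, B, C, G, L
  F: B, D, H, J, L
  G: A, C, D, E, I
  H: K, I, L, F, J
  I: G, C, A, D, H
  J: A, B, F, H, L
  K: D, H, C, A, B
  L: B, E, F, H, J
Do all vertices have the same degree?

Degrees: A:5, B:5, C:5, D:5, E:5, F:5, G:5, H:5, I:5, J:5, K:5, L:5
Every vertex has degree 5, so the graph is 5-regular.

Yes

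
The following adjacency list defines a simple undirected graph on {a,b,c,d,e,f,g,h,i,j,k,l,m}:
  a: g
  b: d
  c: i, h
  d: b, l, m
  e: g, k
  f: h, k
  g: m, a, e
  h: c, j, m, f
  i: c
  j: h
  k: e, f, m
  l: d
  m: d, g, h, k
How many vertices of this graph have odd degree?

Degrees: a:1, b:1, c:2, d:3, e:2, f:2, g:3, h:4, i:1, j:1, k:3, l:1, m:4
Odd-degree vertices: a, b, d, g, i, j, k, l.

8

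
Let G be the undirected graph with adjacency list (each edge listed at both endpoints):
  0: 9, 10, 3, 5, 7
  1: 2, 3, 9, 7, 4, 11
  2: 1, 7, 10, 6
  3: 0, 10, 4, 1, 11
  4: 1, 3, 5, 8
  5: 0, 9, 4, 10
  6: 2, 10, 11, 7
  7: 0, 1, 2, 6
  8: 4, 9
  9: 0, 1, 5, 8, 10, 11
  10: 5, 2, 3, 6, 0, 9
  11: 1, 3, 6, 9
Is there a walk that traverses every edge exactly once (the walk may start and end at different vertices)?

Yes

Degrees: 0:5, 1:6, 2:4, 3:5, 4:4, 5:4, 6:4, 7:4, 8:2, 9:6, 10:6, 11:4
Odd-degree vertices: 0, 3 (2 total).
With 2 odd-degree vertices and all edges in one connected piece, an Eulerian trail exists (from 0 to 3).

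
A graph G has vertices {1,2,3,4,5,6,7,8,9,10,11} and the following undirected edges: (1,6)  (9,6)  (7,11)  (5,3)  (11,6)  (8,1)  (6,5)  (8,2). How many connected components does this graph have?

3

Component: {4}
Component: {10}
Component: {1, 2, 3, 5, 6, 7, 8, 9, 11}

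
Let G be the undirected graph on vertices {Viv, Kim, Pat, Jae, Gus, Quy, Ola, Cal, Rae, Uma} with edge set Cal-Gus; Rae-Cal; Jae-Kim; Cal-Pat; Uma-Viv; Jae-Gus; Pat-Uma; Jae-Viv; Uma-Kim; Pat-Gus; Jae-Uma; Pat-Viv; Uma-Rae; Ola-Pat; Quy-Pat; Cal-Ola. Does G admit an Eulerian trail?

Degrees: Viv:3, Kim:2, Pat:6, Jae:4, Gus:3, Quy:1, Ola:2, Cal:4, Rae:2, Uma:5
Odd-degree vertices: Viv, Gus, Quy, Uma (4 total).
An Eulerian trail requires 0 or 2 odd-degree vertices; here there are 4.

No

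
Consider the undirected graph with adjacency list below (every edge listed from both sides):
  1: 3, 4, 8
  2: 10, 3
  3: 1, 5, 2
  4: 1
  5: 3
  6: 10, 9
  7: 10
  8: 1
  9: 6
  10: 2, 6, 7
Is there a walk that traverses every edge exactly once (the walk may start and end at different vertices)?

Degrees: 1:3, 2:2, 3:3, 4:1, 5:1, 6:2, 7:1, 8:1, 9:1, 10:3
Odd-degree vertices: 1, 3, 4, 5, 7, 8, 9, 10 (8 total).
With 8 odd-degree vertices (more than two), no single trail can use every edge.

No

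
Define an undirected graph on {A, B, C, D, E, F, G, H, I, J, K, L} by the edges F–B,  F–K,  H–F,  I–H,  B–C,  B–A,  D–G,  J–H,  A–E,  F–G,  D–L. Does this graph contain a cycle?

No

|V| = 12, |E| = 11, number of components = 1.
A forest on 12 vertices with 1 component has exactly 11 edges, which matches — so no cycle.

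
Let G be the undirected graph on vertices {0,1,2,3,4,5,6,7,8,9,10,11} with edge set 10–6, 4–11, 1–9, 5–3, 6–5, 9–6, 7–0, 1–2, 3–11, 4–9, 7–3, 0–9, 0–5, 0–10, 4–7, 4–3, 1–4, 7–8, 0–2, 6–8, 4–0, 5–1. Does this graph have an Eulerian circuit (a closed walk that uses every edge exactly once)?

Degrees: 0:6, 1:4, 2:2, 3:4, 4:6, 5:4, 6:4, 7:4, 8:2, 9:4, 10:2, 11:2
All degrees are even and the non-isolated vertices are connected — an Eulerian circuit exists.

Yes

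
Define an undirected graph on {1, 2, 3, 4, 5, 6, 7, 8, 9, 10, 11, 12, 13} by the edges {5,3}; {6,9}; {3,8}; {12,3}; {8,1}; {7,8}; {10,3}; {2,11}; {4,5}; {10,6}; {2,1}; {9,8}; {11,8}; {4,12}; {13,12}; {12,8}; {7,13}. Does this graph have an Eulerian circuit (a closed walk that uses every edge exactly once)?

Degrees: 1:2, 2:2, 3:4, 4:2, 5:2, 6:2, 7:2, 8:6, 9:2, 10:2, 11:2, 12:4, 13:2
Every vertex has even degree and the edges form a single connected piece, so an Eulerian circuit exists.

Yes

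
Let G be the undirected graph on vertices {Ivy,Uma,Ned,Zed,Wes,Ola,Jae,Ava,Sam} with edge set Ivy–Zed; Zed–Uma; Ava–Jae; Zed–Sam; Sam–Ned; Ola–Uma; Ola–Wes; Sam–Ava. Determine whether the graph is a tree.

|V| = 9, |E| = 8.
Connected and |E| = |V| - 1, which characterizes a tree.

Yes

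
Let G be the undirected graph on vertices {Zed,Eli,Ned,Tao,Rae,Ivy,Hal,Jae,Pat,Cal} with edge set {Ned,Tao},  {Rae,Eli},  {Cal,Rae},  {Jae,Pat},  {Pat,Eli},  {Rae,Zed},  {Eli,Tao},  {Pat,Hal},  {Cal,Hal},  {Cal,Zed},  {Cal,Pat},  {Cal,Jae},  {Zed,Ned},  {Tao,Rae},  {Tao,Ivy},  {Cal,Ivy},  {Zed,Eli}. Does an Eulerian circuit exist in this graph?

Degrees: Zed:4, Eli:4, Ned:2, Tao:4, Rae:4, Ivy:2, Hal:2, Jae:2, Pat:4, Cal:6
Every vertex has even degree and the edges form a single connected piece, so an Eulerian circuit exists.

Yes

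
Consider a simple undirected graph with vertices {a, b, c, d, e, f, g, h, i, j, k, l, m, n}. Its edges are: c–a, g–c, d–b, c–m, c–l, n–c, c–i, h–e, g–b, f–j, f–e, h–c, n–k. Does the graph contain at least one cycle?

No

|V| = 14, |E| = 13, number of components = 1.
Since 13 = 14 - 1, the graph is a forest and contains no cycle.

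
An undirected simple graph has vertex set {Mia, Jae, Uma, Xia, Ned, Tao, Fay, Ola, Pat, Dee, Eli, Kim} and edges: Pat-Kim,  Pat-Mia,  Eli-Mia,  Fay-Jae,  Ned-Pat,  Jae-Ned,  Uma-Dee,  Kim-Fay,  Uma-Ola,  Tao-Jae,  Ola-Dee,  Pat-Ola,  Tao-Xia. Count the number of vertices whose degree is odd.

4

Degrees: Mia:2, Jae:3, Uma:2, Xia:1, Ned:2, Tao:2, Fay:2, Ola:3, Pat:4, Dee:2, Eli:1, Kim:2
Odd-degree vertices: Jae, Xia, Ola, Eli.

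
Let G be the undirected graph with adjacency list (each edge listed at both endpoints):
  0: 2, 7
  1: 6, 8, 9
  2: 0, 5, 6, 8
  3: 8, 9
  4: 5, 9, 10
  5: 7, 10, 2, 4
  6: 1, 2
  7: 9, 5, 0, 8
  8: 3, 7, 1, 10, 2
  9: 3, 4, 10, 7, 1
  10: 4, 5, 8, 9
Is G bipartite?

No

The cycle 9-4-10-9 has length 3, which is odd, so the graph is not bipartite.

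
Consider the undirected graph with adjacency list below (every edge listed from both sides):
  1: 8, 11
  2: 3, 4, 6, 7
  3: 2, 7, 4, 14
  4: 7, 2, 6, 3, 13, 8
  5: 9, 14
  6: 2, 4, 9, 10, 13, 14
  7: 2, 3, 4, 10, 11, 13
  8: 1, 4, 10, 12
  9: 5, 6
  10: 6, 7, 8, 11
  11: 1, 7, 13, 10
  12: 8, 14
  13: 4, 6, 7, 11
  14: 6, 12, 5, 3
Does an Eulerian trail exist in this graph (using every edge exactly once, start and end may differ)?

Yes

Degrees: 1:2, 2:4, 3:4, 4:6, 5:2, 6:6, 7:6, 8:4, 9:2, 10:4, 11:4, 12:2, 13:4, 14:4
Odd-degree vertices: none (0 total).
With 0 odd-degree vertices and all edges in one connected piece, an Eulerian trail exists.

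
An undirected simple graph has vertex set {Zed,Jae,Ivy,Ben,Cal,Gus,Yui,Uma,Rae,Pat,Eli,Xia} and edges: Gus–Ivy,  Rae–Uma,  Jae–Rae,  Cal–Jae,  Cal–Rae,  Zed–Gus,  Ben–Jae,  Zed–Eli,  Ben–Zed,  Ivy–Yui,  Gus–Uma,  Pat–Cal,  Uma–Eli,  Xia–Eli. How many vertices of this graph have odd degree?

10

Degrees: Zed:3, Jae:3, Ivy:2, Ben:2, Cal:3, Gus:3, Yui:1, Uma:3, Rae:3, Pat:1, Eli:3, Xia:1
Odd-degree vertices: Zed, Jae, Cal, Gus, Yui, Uma, Rae, Pat, Eli, Xia.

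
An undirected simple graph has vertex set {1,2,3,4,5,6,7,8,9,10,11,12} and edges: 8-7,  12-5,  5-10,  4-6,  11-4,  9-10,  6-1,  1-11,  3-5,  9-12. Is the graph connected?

Component: {2}
Component: {7, 8}
Component: {1, 4, 6, 11}
Component: {3, 5, 9, 10, 12}
There are 4 separate components, so the graph is not connected.

No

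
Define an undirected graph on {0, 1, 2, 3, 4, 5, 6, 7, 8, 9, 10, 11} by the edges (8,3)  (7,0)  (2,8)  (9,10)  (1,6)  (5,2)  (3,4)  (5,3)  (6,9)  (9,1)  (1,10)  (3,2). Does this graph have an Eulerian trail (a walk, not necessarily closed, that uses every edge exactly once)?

No

Degrees: 0:1, 1:3, 2:3, 3:4, 4:1, 5:2, 6:2, 7:1, 8:2, 9:3, 10:2, 11:0
Odd-degree vertices: 0, 1, 2, 4, 7, 9 (6 total).
An Eulerian trail requires 0 or 2 odd-degree vertices; here there are 6.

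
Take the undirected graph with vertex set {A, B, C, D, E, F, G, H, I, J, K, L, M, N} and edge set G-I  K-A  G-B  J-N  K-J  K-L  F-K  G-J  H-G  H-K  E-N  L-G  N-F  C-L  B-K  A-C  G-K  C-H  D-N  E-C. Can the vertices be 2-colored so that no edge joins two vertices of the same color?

No

J-G-K-J is an odd cycle (length 3), and a bipartite graph can contain only even cycles.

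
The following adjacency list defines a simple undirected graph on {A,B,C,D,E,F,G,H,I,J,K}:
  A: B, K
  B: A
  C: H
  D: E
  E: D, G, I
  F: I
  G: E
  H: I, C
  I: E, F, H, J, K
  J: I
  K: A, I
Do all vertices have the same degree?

No

Degrees: A:2, B:1, C:1, D:1, E:3, F:1, G:1, H:2, I:5, J:1, K:2
Vertex B has degree 1 while I has degree 5, so the graph is not regular.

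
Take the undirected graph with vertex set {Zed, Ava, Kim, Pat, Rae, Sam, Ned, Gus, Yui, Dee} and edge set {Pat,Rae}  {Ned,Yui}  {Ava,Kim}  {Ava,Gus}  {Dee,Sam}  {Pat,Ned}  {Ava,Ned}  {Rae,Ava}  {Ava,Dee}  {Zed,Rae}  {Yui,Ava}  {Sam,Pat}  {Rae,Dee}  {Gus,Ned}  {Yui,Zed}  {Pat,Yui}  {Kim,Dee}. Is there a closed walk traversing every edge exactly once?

Degrees: Zed:2, Ava:6, Kim:2, Pat:4, Rae:4, Sam:2, Ned:4, Gus:2, Yui:4, Dee:4
All degrees are even and the non-isolated vertices are connected — an Eulerian circuit exists.

Yes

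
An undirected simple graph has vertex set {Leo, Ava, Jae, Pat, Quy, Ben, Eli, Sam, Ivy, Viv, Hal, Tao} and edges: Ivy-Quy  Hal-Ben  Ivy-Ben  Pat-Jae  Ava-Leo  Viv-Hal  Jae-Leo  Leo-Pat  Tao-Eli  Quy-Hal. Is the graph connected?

Component: {Sam}
Component: {Eli, Tao}
Component: {Leo, Ava, Jae, Pat}
Component: {Quy, Ben, Ivy, Viv, Hal}
There are 4 separate components, so the graph is not connected.

No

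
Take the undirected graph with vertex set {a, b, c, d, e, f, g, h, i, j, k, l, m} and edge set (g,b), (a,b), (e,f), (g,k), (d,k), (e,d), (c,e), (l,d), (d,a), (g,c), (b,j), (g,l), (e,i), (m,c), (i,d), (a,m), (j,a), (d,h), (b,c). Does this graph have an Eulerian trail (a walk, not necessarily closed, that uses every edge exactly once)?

Degrees: a:4, b:4, c:4, d:6, e:4, f:1, g:4, h:1, i:2, j:2, k:2, l:2, m:2
Odd-degree vertices: f, h (2 total).
The non-isolated vertices are connected and exactly 2 have odd degree, so an Eulerian trail exists (from f to h).

Yes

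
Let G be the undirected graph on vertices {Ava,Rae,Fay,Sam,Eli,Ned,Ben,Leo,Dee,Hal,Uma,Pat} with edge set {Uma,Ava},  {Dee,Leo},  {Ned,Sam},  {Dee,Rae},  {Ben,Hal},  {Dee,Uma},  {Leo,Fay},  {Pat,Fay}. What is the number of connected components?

Component: {Eli}
Component: {Sam, Ned}
Component: {Ben, Hal}
Component: {Ava, Rae, Fay, Leo, Dee, Uma, Pat}

4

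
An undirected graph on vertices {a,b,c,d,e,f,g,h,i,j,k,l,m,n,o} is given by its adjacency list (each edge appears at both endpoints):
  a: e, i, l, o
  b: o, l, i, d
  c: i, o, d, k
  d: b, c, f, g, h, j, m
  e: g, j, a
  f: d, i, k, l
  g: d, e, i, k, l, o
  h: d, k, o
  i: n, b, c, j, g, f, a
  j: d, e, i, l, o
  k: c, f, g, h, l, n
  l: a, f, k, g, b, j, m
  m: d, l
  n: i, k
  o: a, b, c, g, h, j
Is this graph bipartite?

No

The cycle k-l-g-k has length 3, which is odd, so the graph is not bipartite.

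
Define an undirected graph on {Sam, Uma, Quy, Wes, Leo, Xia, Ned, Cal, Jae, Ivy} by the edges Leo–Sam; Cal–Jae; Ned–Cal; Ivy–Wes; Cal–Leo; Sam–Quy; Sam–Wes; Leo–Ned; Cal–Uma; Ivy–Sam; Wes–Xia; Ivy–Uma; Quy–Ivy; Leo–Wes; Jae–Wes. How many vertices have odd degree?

Degrees: Sam:4, Uma:2, Quy:2, Wes:5, Leo:4, Xia:1, Ned:2, Cal:4, Jae:2, Ivy:4
Odd-degree vertices: Wes, Xia.

2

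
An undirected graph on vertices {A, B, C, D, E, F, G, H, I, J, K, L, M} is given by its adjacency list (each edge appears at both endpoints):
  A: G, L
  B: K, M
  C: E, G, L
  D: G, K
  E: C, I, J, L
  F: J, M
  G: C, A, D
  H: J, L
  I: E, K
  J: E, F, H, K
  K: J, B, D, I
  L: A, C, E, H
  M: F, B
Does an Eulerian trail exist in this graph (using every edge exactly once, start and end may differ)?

Yes

Degrees: A:2, B:2, C:3, D:2, E:4, F:2, G:3, H:2, I:2, J:4, K:4, L:4, M:2
Odd-degree vertices: C, G (2 total).
With 2 odd-degree vertices and all edges in one connected piece, an Eulerian trail exists (from C to G).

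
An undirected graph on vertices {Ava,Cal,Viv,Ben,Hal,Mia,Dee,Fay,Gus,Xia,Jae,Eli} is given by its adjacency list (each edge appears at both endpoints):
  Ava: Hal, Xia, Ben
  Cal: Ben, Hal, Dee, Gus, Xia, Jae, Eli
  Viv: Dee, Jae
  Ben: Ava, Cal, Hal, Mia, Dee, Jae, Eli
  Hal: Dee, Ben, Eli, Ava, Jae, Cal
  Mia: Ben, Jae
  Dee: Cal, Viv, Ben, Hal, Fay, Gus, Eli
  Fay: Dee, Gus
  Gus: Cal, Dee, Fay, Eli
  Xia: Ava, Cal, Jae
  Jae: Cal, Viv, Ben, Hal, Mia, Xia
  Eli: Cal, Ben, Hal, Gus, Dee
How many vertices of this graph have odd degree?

Degrees: Ava:3, Cal:7, Viv:2, Ben:7, Hal:6, Mia:2, Dee:7, Fay:2, Gus:4, Xia:3, Jae:6, Eli:5
Odd-degree vertices: Ava, Cal, Ben, Dee, Xia, Eli.

6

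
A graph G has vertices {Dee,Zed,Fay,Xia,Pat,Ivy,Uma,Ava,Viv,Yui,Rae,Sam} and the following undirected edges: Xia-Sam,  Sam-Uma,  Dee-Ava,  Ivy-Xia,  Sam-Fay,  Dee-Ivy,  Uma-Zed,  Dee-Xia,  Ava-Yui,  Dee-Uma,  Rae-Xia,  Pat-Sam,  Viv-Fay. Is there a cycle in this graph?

The graph has 12 vertices, 13 edges, and 1 connected component.
Since 13 > 12 - 1, a cycle must exist; for instance Dee-Xia-Sam-Uma-Dee.

Yes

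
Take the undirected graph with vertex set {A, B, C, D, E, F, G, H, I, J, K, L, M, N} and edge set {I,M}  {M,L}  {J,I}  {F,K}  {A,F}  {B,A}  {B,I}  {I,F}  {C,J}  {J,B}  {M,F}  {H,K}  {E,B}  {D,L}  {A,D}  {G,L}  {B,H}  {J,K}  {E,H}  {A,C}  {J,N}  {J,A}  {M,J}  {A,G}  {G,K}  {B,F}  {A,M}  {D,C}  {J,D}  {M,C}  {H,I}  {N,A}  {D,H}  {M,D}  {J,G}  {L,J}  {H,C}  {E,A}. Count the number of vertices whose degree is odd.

6

Degrees: A:9, B:6, C:5, D:6, E:3, F:5, G:4, H:6, I:5, J:10, K:4, L:4, M:7, N:2
Odd-degree vertices: A, C, E, F, I, M.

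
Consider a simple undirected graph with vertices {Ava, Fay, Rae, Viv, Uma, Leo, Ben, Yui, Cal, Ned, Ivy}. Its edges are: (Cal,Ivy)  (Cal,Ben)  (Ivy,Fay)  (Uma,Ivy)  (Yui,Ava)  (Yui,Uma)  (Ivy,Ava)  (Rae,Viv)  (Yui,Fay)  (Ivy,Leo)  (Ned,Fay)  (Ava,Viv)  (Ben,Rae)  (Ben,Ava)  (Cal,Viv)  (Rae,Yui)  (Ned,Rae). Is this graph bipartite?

Color {Viv, Ben, Yui, Ned, Ivy} black and {Ava, Fay, Rae, Uma, Leo, Cal} white. No edge joins two same-colored vertices, so the graph is bipartite.

Yes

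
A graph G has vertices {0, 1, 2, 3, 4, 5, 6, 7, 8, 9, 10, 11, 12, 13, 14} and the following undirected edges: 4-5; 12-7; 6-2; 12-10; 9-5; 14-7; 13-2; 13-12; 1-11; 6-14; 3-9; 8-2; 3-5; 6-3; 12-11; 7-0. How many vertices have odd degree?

Degrees: 0:1, 1:1, 2:3, 3:3, 4:1, 5:3, 6:3, 7:3, 8:1, 9:2, 10:1, 11:2, 12:4, 13:2, 14:2
Odd-degree vertices: 0, 1, 2, 3, 4, 5, 6, 7, 8, 10.

10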